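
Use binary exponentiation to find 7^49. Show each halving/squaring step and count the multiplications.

Computing 7^49 by squaring (build up from 7^1; each line after the first costs one multiplication):

7^1 = 7
7^2 = (7^1)^2 = 7^2 = 49
7^3 = 7 * 7^2 = 7 * 49 = 343
7^6 = (7^3)^2 = 343^2 = 117649
7^12 = (7^6)^2 = 117649^2 = 13841287201
7^24 = (7^12)^2 = 13841287201^2 = 191581231380566414401
7^48 = (7^24)^2 = 191581231380566414401^2 = 36703368217294125441230211032033660188801
7^49 = 7 * 7^48 = 7 * 36703368217294125441230211032033660188801 = 256923577521058878088611477224235621321607

Result: 256923577521058878088611477224235621321607
Multiplications needed: 7 (7 lines after 7^1)

7^49 = 256923577521058878088611477224235621321607. Using exponentiation by squaring, this requires 7 multiplications. The key idea: if the exponent is even, square the half-power; if odd, multiply by the base once.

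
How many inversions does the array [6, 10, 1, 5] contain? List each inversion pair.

Finding inversions in [6, 10, 1, 5]:

(0, 2): arr[0]=6 > arr[2]=1
(0, 3): arr[0]=6 > arr[3]=5
(1, 2): arr[1]=10 > arr[2]=1
(1, 3): arr[1]=10 > arr[3]=5

Total inversions: 4

The array has 4 inversion(s): (0,2), (0,3), (1,2), (1,3). Each pair (i,j) satisfies i < j and arr[i] > arr[j].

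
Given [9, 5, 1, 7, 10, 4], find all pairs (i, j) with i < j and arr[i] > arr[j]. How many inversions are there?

Finding inversions in [9, 5, 1, 7, 10, 4]:

(0, 1): arr[0]=9 > arr[1]=5
(0, 2): arr[0]=9 > arr[2]=1
(0, 3): arr[0]=9 > arr[3]=7
(0, 5): arr[0]=9 > arr[5]=4
(1, 2): arr[1]=5 > arr[2]=1
(1, 5): arr[1]=5 > arr[5]=4
(3, 5): arr[3]=7 > arr[5]=4
(4, 5): arr[4]=10 > arr[5]=4

Total inversions: 8

The array has 8 inversion(s): (0,1), (0,2), (0,3), (0,5), (1,2), (1,5), (3,5), (4,5). Each pair (i,j) satisfies i < j and arr[i] > arr[j].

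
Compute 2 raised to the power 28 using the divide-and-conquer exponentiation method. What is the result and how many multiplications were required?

Computing 2^28 by squaring (build up from 2^1; each line after the first costs one multiplication):

2^1 = 2
2^2 = (2^1)^2 = 2^2 = 4
2^3 = 2 * 2^2 = 2 * 4 = 8
2^6 = (2^3)^2 = 8^2 = 64
2^7 = 2 * 2^6 = 2 * 64 = 128
2^14 = (2^7)^2 = 128^2 = 16384
2^28 = (2^14)^2 = 16384^2 = 268435456

Result: 268435456
Multiplications needed: 6 (6 lines after 2^1)

2^28 = 268435456. Using exponentiation by squaring, this requires 6 multiplications. The key idea: if the exponent is even, square the half-power; if odd, multiply by the base once.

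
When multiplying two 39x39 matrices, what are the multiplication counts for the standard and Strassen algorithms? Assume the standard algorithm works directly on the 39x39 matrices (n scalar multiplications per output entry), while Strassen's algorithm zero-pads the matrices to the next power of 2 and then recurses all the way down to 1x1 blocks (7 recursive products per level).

Matrix multiplication for 39x39 matrices:

Strassen's algorithm requires power-of-2 dimensions. Pad 39x39 to 64x64 (next power of 2).

Standard algorithm: 39^3 = 59319 multiplications
Strassen's algorithm: 7^(log2(64)) = 7^6 = 117649 multiplications
Difference: 59319 - 117649 = -58330 (Strassen uses MORE here due to padding overhead — for small or just-over-power-of-2 n, padding can outweigh the per-level savings)

Standard: 59319 multiplications (39^3). Strassen: 117649 multiplications (7^6, after padding to 64x64). Strassen reduces 8 recursive multiplications to 7 at each level.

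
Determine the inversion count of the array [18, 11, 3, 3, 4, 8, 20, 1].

Finding inversions in [18, 11, 3, 3, 4, 8, 20, 1]:

(0, 1): arr[0]=18 > arr[1]=11
(0, 2): arr[0]=18 > arr[2]=3
(0, 3): arr[0]=18 > arr[3]=3
(0, 4): arr[0]=18 > arr[4]=4
(0, 5): arr[0]=18 > arr[5]=8
(0, 7): arr[0]=18 > arr[7]=1
(1, 2): arr[1]=11 > arr[2]=3
(1, 3): arr[1]=11 > arr[3]=3
(1, 4): arr[1]=11 > arr[4]=4
(1, 5): arr[1]=11 > arr[5]=8
(1, 7): arr[1]=11 > arr[7]=1
(2, 7): arr[2]=3 > arr[7]=1
(3, 7): arr[3]=3 > arr[7]=1
(4, 7): arr[4]=4 > arr[7]=1
(5, 7): arr[5]=8 > arr[7]=1
(6, 7): arr[6]=20 > arr[7]=1

Total inversions: 16

The array has 16 inversion(s): (0,1), (0,2), (0,3), (0,4), (0,5), (0,7), (1,2), (1,3), (1,4), (1,5), (1,7), (2,7), (3,7), (4,7), (5,7), (6,7). Each pair (i,j) satisfies i < j and arr[i] > arr[j].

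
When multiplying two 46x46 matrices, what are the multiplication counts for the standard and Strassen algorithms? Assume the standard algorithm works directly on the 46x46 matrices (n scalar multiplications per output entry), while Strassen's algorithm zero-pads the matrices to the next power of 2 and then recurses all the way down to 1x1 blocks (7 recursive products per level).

Matrix multiplication for 46x46 matrices:

Strassen's algorithm requires power-of-2 dimensions. Pad 46x46 to 64x64 (next power of 2).

Standard algorithm: 46^3 = 97336 multiplications
Strassen's algorithm: 7^(log2(64)) = 7^6 = 117649 multiplications
Difference: 97336 - 117649 = -20313 (Strassen uses MORE here due to padding overhead — for small or just-over-power-of-2 n, padding can outweigh the per-level savings)

Standard: 97336 multiplications (46^3). Strassen: 117649 multiplications (7^6, after padding to 64x64). Strassen reduces 8 recursive multiplications to 7 at each level.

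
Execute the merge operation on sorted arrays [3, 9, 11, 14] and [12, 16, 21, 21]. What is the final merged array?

Merging process:

Compare 3 vs 12: take 3 from left. Merged: [3]
Compare 9 vs 12: take 9 from left. Merged: [3, 9]
Compare 11 vs 12: take 11 from left. Merged: [3, 9, 11]
Compare 14 vs 12: take 12 from right. Merged: [3, 9, 11, 12]
Compare 14 vs 16: take 14 from left. Merged: [3, 9, 11, 12, 14]
Append remaining from right: [16, 21, 21]. Merged: [3, 9, 11, 12, 14, 16, 21, 21]

Final merged array: [3, 9, 11, 12, 14, 16, 21, 21]
Total comparisons: 5

The merged array is [3, 9, 11, 12, 14, 16, 21, 21], requiring 5 comparisons. The merge step runs in O(n) time where n is the total number of elements.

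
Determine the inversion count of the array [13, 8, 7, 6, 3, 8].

Finding inversions in [13, 8, 7, 6, 3, 8]:

(0, 1): arr[0]=13 > arr[1]=8
(0, 2): arr[0]=13 > arr[2]=7
(0, 3): arr[0]=13 > arr[3]=6
(0, 4): arr[0]=13 > arr[4]=3
(0, 5): arr[0]=13 > arr[5]=8
(1, 2): arr[1]=8 > arr[2]=7
(1, 3): arr[1]=8 > arr[3]=6
(1, 4): arr[1]=8 > arr[4]=3
(2, 3): arr[2]=7 > arr[3]=6
(2, 4): arr[2]=7 > arr[4]=3
(3, 4): arr[3]=6 > arr[4]=3

Total inversions: 11

The array has 11 inversion(s): (0,1), (0,2), (0,3), (0,4), (0,5), (1,2), (1,3), (1,4), (2,3), (2,4), (3,4). Each pair (i,j) satisfies i < j and arr[i] > arr[j].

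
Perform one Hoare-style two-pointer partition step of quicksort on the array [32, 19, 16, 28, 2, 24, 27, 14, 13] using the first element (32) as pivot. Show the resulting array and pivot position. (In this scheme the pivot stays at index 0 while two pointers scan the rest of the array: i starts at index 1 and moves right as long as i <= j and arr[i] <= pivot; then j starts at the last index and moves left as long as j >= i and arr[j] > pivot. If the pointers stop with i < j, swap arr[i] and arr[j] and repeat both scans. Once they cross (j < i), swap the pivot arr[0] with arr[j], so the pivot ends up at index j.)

Hoare-style two-pointer partition with pivot = 32:

Initial array: [32, 19, 16, 28, 2, 24, 27, 14, 13]

Pointers start at i = 1, j = 8.
i ends at 9, j ends at 8: the pointers have crossed (j < i), so scanning stops.

Swap pivot arr[0] with arr[8] to place pivot at position 8: [13, 19, 16, 28, 2, 24, 27, 14, 32]
Pivot position: 8

After partitioning with pivot 32, the array becomes [13, 19, 16, 28, 2, 24, 27, 14, 32]. The pivot is placed at index 8. All elements to the left of the pivot are <= 32, and all elements to the right are > 32.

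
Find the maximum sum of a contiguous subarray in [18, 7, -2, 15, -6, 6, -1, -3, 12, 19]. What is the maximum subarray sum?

Using Kadane's algorithm on [18, 7, -2, 15, -6, 6, -1, -3, 12, 19]:

Scanning through the array:
Position 1 (value 7): max_ending_here = 25, max_so_far = 25
Position 2 (value -2): max_ending_here = 23, max_so_far = 25
Position 3 (value 15): max_ending_here = 38, max_so_far = 38
Position 4 (value -6): max_ending_here = 32, max_so_far = 38
Position 5 (value 6): max_ending_here = 38, max_so_far = 38
Position 6 (value -1): max_ending_here = 37, max_so_far = 38
Position 7 (value -3): max_ending_here = 34, max_so_far = 38
Position 8 (value 12): max_ending_here = 46, max_so_far = 46
Position 9 (value 19): max_ending_here = 65, max_so_far = 65

Maximum subarray: [18, 7, -2, 15, -6, 6, -1, -3, 12, 19]
Maximum sum: 65

The maximum subarray is [18, 7, -2, 15, -6, 6, -1, -3, 12, 19] with sum 65. This subarray runs from index 0 to index 9.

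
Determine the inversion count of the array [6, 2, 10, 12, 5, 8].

Finding inversions in [6, 2, 10, 12, 5, 8]:

(0, 1): arr[0]=6 > arr[1]=2
(0, 4): arr[0]=6 > arr[4]=5
(2, 4): arr[2]=10 > arr[4]=5
(2, 5): arr[2]=10 > arr[5]=8
(3, 4): arr[3]=12 > arr[4]=5
(3, 5): arr[3]=12 > arr[5]=8

Total inversions: 6

The array has 6 inversion(s): (0,1), (0,4), (2,4), (2,5), (3,4), (3,5). Each pair (i,j) satisfies i < j and arr[i] > arr[j].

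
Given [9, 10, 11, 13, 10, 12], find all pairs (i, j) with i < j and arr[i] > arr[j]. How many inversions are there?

Finding inversions in [9, 10, 11, 13, 10, 12]:

(2, 4): arr[2]=11 > arr[4]=10
(3, 4): arr[3]=13 > arr[4]=10
(3, 5): arr[3]=13 > arr[5]=12

Total inversions: 3

The array has 3 inversion(s): (2,4), (3,4), (3,5). Each pair (i,j) satisfies i < j and arr[i] > arr[j].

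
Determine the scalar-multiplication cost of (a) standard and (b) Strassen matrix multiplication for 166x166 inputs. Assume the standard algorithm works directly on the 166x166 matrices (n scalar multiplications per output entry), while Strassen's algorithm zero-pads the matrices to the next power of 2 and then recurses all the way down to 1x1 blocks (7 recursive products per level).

Matrix multiplication for 166x166 matrices:

Strassen's algorithm requires power-of-2 dimensions. Pad 166x166 to 256x256 (next power of 2).

Standard algorithm: 166^3 = 4574296 multiplications
Strassen's algorithm: 7^(log2(256)) = 7^8 = 5764801 multiplications
Difference: 4574296 - 5764801 = -1190505 (Strassen uses MORE here due to padding overhead — for small or just-over-power-of-2 n, padding can outweigh the per-level savings)

Standard: 4574296 multiplications (166^3). Strassen: 5764801 multiplications (7^8, after padding to 256x256). Strassen reduces 8 recursive multiplications to 7 at each level.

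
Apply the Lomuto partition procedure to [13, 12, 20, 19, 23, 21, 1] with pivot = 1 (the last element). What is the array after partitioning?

Lomuto partition with pivot = 1:

Initial array: [13, 12, 20, 19, 23, 21, 1]

arr[0]=13 > 1: no swap
arr[1]=12 > 1: no swap
arr[2]=20 > 1: no swap
arr[3]=19 > 1: no swap
arr[4]=23 > 1: no swap
arr[5]=21 > 1: no swap

Place pivot at position 0: [1, 12, 20, 19, 23, 21, 13]
Pivot position: 0

After partitioning with pivot 1, the array becomes [1, 12, 20, 19, 23, 21, 13]. The pivot is placed at index 0. All elements to the left of the pivot are <= 1, and all elements to the right are > 1.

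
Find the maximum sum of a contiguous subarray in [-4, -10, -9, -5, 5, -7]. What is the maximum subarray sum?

Using Kadane's algorithm on [-4, -10, -9, -5, 5, -7]:

Scanning through the array:
Position 1 (value -10): max_ending_here = -10, max_so_far = -4
Position 2 (value -9): max_ending_here = -9, max_so_far = -4
Position 3 (value -5): max_ending_here = -5, max_so_far = -4
Position 4 (value 5): max_ending_here = 5, max_so_far = 5
Position 5 (value -7): max_ending_here = -2, max_so_far = 5

Maximum subarray: [5]
Maximum sum: 5

The maximum subarray is [5] with sum 5. This subarray runs from index 4 to index 4.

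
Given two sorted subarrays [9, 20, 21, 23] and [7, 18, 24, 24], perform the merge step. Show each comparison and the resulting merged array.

Merging process:

Compare 9 vs 7: take 7 from right. Merged: [7]
Compare 9 vs 18: take 9 from left. Merged: [7, 9]
Compare 20 vs 18: take 18 from right. Merged: [7, 9, 18]
Compare 20 vs 24: take 20 from left. Merged: [7, 9, 18, 20]
Compare 21 vs 24: take 21 from left. Merged: [7, 9, 18, 20, 21]
Compare 23 vs 24: take 23 from left. Merged: [7, 9, 18, 20, 21, 23]
Append remaining from right: [24, 24]. Merged: [7, 9, 18, 20, 21, 23, 24, 24]

Final merged array: [7, 9, 18, 20, 21, 23, 24, 24]
Total comparisons: 6

The merged array is [7, 9, 18, 20, 21, 23, 24, 24], requiring 6 comparisons. The merge step runs in O(n) time where n is the total number of elements.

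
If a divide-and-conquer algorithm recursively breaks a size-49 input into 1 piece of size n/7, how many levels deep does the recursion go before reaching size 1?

For divide and conquer with division factor 7:

Problem sizes at each level:
Level 0: 49
Level 1: 7
Level 2: 1

The root is level 0 and the size-1 base case is level 2 (the tree spans levels 0 through 2, i.e. 3 levels counting the root), so the depth is the number of divisions: log_7(49) = 2

The recursion tree depth is log_7(49) = 2. At each level, the problem size is divided by 7, so it takes 2 divisions to reduce to a base case of size 1. The algorithm makes 1 recursive call at each level.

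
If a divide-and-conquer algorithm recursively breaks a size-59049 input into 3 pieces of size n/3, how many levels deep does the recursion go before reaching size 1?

For divide and conquer with division factor 3:

Problem sizes at each level:
Level 0: 59049
Level 1: 19683
Level 2: 6561
Level 3: 2187
Level 4: 729
Level 5: 243
Level 6: 81
Level 7: 27
Level 8: 9
Level 9: 3
Level 10: 1

The root is level 0 and the size-1 base case is level 10 (the tree spans levels 0 through 10, i.e. 11 levels counting the root), so the depth is the number of divisions: log_3(59049) = 10

The recursion tree depth is log_3(59049) = 10. At each level, the problem size is divided by 3, so it takes 10 divisions to reduce to a base case of size 1. The algorithm makes 3 recursive calls at each level.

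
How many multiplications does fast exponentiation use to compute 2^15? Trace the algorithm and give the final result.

Computing 2^15 by squaring (build up from 2^1; each line after the first costs one multiplication):

2^1 = 2
2^2 = (2^1)^2 = 2^2 = 4
2^3 = 2 * 2^2 = 2 * 4 = 8
2^6 = (2^3)^2 = 8^2 = 64
2^7 = 2 * 2^6 = 2 * 64 = 128
2^14 = (2^7)^2 = 128^2 = 16384
2^15 = 2 * 2^14 = 2 * 16384 = 32768

Result: 32768
Multiplications needed: 6 (6 lines after 2^1)

2^15 = 32768. Using exponentiation by squaring, this requires 6 multiplications. The key idea: if the exponent is even, square the half-power; if odd, multiply by the base once.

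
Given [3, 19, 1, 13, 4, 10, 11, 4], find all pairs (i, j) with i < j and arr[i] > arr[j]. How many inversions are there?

Finding inversions in [3, 19, 1, 13, 4, 10, 11, 4]:

(0, 2): arr[0]=3 > arr[2]=1
(1, 2): arr[1]=19 > arr[2]=1
(1, 3): arr[1]=19 > arr[3]=13
(1, 4): arr[1]=19 > arr[4]=4
(1, 5): arr[1]=19 > arr[5]=10
(1, 6): arr[1]=19 > arr[6]=11
(1, 7): arr[1]=19 > arr[7]=4
(3, 4): arr[3]=13 > arr[4]=4
(3, 5): arr[3]=13 > arr[5]=10
(3, 6): arr[3]=13 > arr[6]=11
(3, 7): arr[3]=13 > arr[7]=4
(5, 7): arr[5]=10 > arr[7]=4
(6, 7): arr[6]=11 > arr[7]=4

Total inversions: 13

The array has 13 inversion(s): (0,2), (1,2), (1,3), (1,4), (1,5), (1,6), (1,7), (3,4), (3,5), (3,6), (3,7), (5,7), (6,7). Each pair (i,j) satisfies i < j and arr[i] > arr[j].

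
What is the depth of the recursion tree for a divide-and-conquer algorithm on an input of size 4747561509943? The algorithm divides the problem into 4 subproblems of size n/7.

For divide and conquer with division factor 7:

Problem sizes at each level:
Level 0: 4747561509943
Level 1: 678223072849
Level 2: 96889010407
Level 3: 13841287201
Level 4: 1977326743
Level 5: 282475249
Level 6: 40353607
Level 7: 5764801
Level 8: 823543
Level 9: 117649
Level 10: 16807
Level 11: 2401
Level 12: 343
Level 13: 49
Level 14: 7
Level 15: 1

The root is level 0 and the size-1 base case is level 15 (the tree spans levels 0 through 15, i.e. 16 levels counting the root), so the depth is the number of divisions: log_7(4747561509943) = 15

The recursion tree depth is log_7(4747561509943) = 15. At each level, the problem size is divided by 7, so it takes 15 divisions to reduce to a base case of size 1. The algorithm makes 4 recursive calls at each level.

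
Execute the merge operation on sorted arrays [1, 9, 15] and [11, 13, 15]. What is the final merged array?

Merging process:

Compare 1 vs 11: take 1 from left. Merged: [1]
Compare 9 vs 11: take 9 from left. Merged: [1, 9]
Compare 15 vs 11: take 11 from right. Merged: [1, 9, 11]
Compare 15 vs 13: take 13 from right. Merged: [1, 9, 11, 13]
Compare 15 vs 15: take 15 from left. Merged: [1, 9, 11, 13, 15]
Append remaining from right: [15]. Merged: [1, 9, 11, 13, 15, 15]

Final merged array: [1, 9, 11, 13, 15, 15]
Total comparisons: 5

The merged array is [1, 9, 11, 13, 15, 15], requiring 5 comparisons. The merge step runs in O(n) time where n is the total number of elements.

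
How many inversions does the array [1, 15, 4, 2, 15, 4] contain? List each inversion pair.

Finding inversions in [1, 15, 4, 2, 15, 4]:

(1, 2): arr[1]=15 > arr[2]=4
(1, 3): arr[1]=15 > arr[3]=2
(1, 5): arr[1]=15 > arr[5]=4
(2, 3): arr[2]=4 > arr[3]=2
(4, 5): arr[4]=15 > arr[5]=4

Total inversions: 5

The array has 5 inversion(s): (1,2), (1,3), (1,5), (2,3), (4,5). Each pair (i,j) satisfies i < j and arr[i] > arr[j].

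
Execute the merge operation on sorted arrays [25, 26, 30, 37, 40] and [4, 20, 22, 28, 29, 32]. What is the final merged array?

Merging process:

Compare 25 vs 4: take 4 from right. Merged: [4]
Compare 25 vs 20: take 20 from right. Merged: [4, 20]
Compare 25 vs 22: take 22 from right. Merged: [4, 20, 22]
Compare 25 vs 28: take 25 from left. Merged: [4, 20, 22, 25]
Compare 26 vs 28: take 26 from left. Merged: [4, 20, 22, 25, 26]
Compare 30 vs 28: take 28 from right. Merged: [4, 20, 22, 25, 26, 28]
Compare 30 vs 29: take 29 from right. Merged: [4, 20, 22, 25, 26, 28, 29]
Compare 30 vs 32: take 30 from left. Merged: [4, 20, 22, 25, 26, 28, 29, 30]
Compare 37 vs 32: take 32 from right. Merged: [4, 20, 22, 25, 26, 28, 29, 30, 32]
Append remaining from left: [37, 40]. Merged: [4, 20, 22, 25, 26, 28, 29, 30, 32, 37, 40]

Final merged array: [4, 20, 22, 25, 26, 28, 29, 30, 32, 37, 40]
Total comparisons: 9

The merged array is [4, 20, 22, 25, 26, 28, 29, 30, 32, 37, 40], requiring 9 comparisons. The merge step runs in O(n) time where n is the total number of elements.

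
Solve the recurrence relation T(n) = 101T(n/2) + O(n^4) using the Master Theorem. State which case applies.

Master Theorem for T(n) = 101T(n/2) + O(n^4):

a = 101, b = 2, c = 4
log_b(a) = log_2(101) = 6.6582

Case 1: c = 4 < log_2(101) = 6.6582
T(n) = O(n^(log_2 101))

For T(n) = 101T(n/2) + O(n^4): log_2(101) = 6.6582. This is Case 1 of the Master Theorem (c < log_b(a), work dominated by leaves), giving O(n^(log_2 101)).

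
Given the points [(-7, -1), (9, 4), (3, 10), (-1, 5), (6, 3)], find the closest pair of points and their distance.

Computing all pairwise distances among 5 points:

d((-7, -1), (9, 4)) = 16.7631
d((-7, -1), (3, 10)) = 14.8661
d((-7, -1), (-1, 5)) = 8.4853
d((-7, -1), (6, 3)) = 13.6015
d((9, 4), (3, 10)) = 8.4853
d((9, 4), (-1, 5)) = 10.0499
d((9, 4), (6, 3)) = 3.1623 <-- minimum
d((3, 10), (-1, 5)) = 6.4031
d((3, 10), (6, 3)) = 7.6158
d((-1, 5), (6, 3)) = 7.2801

Closest pair: (9, 4) and (6, 3) with distance 3.1623

The closest pair is (9, 4) and (6, 3) with Euclidean distance 3.1623. For 5 points, brute-force pairwise comparison is shown above. For large n, the divide-and-conquer algorithm (sort by x, recurse on halves, check the dividing strip) achieves O(n log n).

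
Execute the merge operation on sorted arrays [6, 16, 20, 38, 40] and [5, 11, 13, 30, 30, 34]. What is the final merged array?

Merging process:

Compare 6 vs 5: take 5 from right. Merged: [5]
Compare 6 vs 11: take 6 from left. Merged: [5, 6]
Compare 16 vs 11: take 11 from right. Merged: [5, 6, 11]
Compare 16 vs 13: take 13 from right. Merged: [5, 6, 11, 13]
Compare 16 vs 30: take 16 from left. Merged: [5, 6, 11, 13, 16]
Compare 20 vs 30: take 20 from left. Merged: [5, 6, 11, 13, 16, 20]
Compare 38 vs 30: take 30 from right. Merged: [5, 6, 11, 13, 16, 20, 30]
Compare 38 vs 30: take 30 from right. Merged: [5, 6, 11, 13, 16, 20, 30, 30]
Compare 38 vs 34: take 34 from right. Merged: [5, 6, 11, 13, 16, 20, 30, 30, 34]
Append remaining from left: [38, 40]. Merged: [5, 6, 11, 13, 16, 20, 30, 30, 34, 38, 40]

Final merged array: [5, 6, 11, 13, 16, 20, 30, 30, 34, 38, 40]
Total comparisons: 9

The merged array is [5, 6, 11, 13, 16, 20, 30, 30, 34, 38, 40], requiring 9 comparisons. The merge step runs in O(n) time where n is the total number of elements.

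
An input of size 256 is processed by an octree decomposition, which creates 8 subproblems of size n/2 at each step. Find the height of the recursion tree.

For divide and conquer with division factor 2:

Problem sizes at each level:
Level 0: 256
Level 1: 128
Level 2: 64
Level 3: 32
Level 4: 16
Level 5: 8
Level 6: 4
Level 7: 2
Level 8: 1

The root is level 0 and the size-1 base case is level 8 (the tree spans levels 0 through 8, i.e. 9 levels counting the root), so the depth is the number of divisions: log_2(256) = 8

The recursion tree depth is log_2(256) = 8. At each level, the problem size is divided by 2, so it takes 8 divisions to reduce to a base case of size 1. The algorithm makes 8 recursive calls at each level.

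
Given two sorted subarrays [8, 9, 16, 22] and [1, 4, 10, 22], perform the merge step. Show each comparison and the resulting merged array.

Merging process:

Compare 8 vs 1: take 1 from right. Merged: [1]
Compare 8 vs 4: take 4 from right. Merged: [1, 4]
Compare 8 vs 10: take 8 from left. Merged: [1, 4, 8]
Compare 9 vs 10: take 9 from left. Merged: [1, 4, 8, 9]
Compare 16 vs 10: take 10 from right. Merged: [1, 4, 8, 9, 10]
Compare 16 vs 22: take 16 from left. Merged: [1, 4, 8, 9, 10, 16]
Compare 22 vs 22: take 22 from left. Merged: [1, 4, 8, 9, 10, 16, 22]
Append remaining from right: [22]. Merged: [1, 4, 8, 9, 10, 16, 22, 22]

Final merged array: [1, 4, 8, 9, 10, 16, 22, 22]
Total comparisons: 7

The merged array is [1, 4, 8, 9, 10, 16, 22, 22], requiring 7 comparisons. The merge step runs in O(n) time where n is the total number of elements.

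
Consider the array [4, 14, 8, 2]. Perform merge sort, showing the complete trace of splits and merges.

Merge sort trace:

Split: [4, 14, 8, 2] -> [4, 14] and [8, 2]
  Split: [4, 14] -> [4] and [14]
  Merge: [4] + [14] -> [4, 14]
  Split: [8, 2] -> [8] and [2]
  Merge: [8] + [2] -> [2, 8]
Merge: [4, 14] + [2, 8] -> [2, 4, 8, 14]

Final sorted array: [2, 4, 8, 14]

The merge sort proceeds by recursively splitting the array and merging sorted halves.
After all merges, the sorted array is [2, 4, 8, 14].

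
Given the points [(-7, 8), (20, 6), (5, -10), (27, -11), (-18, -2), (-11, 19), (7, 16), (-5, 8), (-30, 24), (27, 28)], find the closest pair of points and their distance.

Computing all pairwise distances among 10 points:

d((-7, 8), (20, 6)) = 27.074
d((-7, 8), (5, -10)) = 21.6333
d((-7, 8), (27, -11)) = 38.9487
d((-7, 8), (-18, -2)) = 14.8661
d((-7, 8), (-11, 19)) = 11.7047
d((-7, 8), (7, 16)) = 16.1245
d((-7, 8), (-5, 8)) = 2.0 <-- minimum
d((-7, 8), (-30, 24)) = 28.0179
d((-7, 8), (27, 28)) = 39.4462
d((20, 6), (5, -10)) = 21.9317
d((20, 6), (27, -11)) = 18.3848
d((20, 6), (-18, -2)) = 38.833
d((20, 6), (-11, 19)) = 33.6155
d((20, 6), (7, 16)) = 16.4012
d((20, 6), (-5, 8)) = 25.0799
d((20, 6), (-30, 24)) = 53.1413
d((20, 6), (27, 28)) = 23.0868
d((5, -10), (27, -11)) = 22.0227
d((5, -10), (-18, -2)) = 24.3516
d((5, -10), (-11, 19)) = 33.121
d((5, -10), (7, 16)) = 26.0768
d((5, -10), (-5, 8)) = 20.5913
d((5, -10), (-30, 24)) = 48.7955
d((5, -10), (27, 28)) = 43.909
d((27, -11), (-18, -2)) = 45.8912
d((27, -11), (-11, 19)) = 48.4149
d((27, -11), (7, 16)) = 33.6006
d((27, -11), (-5, 8)) = 37.2156
d((27, -11), (-30, 24)) = 66.888
d((27, -11), (27, 28)) = 39.0
d((-18, -2), (-11, 19)) = 22.1359
d((-18, -2), (7, 16)) = 30.8058
d((-18, -2), (-5, 8)) = 16.4012
d((-18, -2), (-30, 24)) = 28.6356
d((-18, -2), (27, 28)) = 54.0833
d((-11, 19), (7, 16)) = 18.2483
d((-11, 19), (-5, 8)) = 12.53
d((-11, 19), (-30, 24)) = 19.6469
d((-11, 19), (27, 28)) = 39.0512
d((7, 16), (-5, 8)) = 14.4222
d((7, 16), (-30, 24)) = 37.855
d((7, 16), (27, 28)) = 23.3238
d((-5, 8), (-30, 24)) = 29.6816
d((-5, 8), (27, 28)) = 37.7359
d((-30, 24), (27, 28)) = 57.1402

Closest pair: (-7, 8) and (-5, 8) with distance 2.0

The closest pair is (-7, 8) and (-5, 8) with Euclidean distance 2.0. For 10 points, brute-force pairwise comparison is shown above. For large n, the divide-and-conquer algorithm (sort by x, recurse on halves, check the dividing strip) achieves O(n log n).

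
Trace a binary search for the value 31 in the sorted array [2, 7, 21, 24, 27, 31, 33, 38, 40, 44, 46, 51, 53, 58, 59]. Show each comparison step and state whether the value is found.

Binary search for 31 in [2, 7, 21, 24, 27, 31, 33, 38, 40, 44, 46, 51, 53, 58, 59]:

lo=0, hi=14, mid=7, arr[mid]=38 -> 38 > 31, search left half
lo=0, hi=6, mid=3, arr[mid]=24 -> 24 < 31, search right half
lo=4, hi=6, mid=5, arr[mid]=31 -> Found target at index 5!

Binary search finds 31 at index 5 after 3 comparisons. The search repeatedly halves the search space by comparing with the middle element.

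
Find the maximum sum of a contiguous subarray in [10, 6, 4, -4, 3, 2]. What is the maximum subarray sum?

Using Kadane's algorithm on [10, 6, 4, -4, 3, 2]:

Scanning through the array:
Position 1 (value 6): max_ending_here = 16, max_so_far = 16
Position 2 (value 4): max_ending_here = 20, max_so_far = 20
Position 3 (value -4): max_ending_here = 16, max_so_far = 20
Position 4 (value 3): max_ending_here = 19, max_so_far = 20
Position 5 (value 2): max_ending_here = 21, max_so_far = 21

Maximum subarray: [10, 6, 4, -4, 3, 2]
Maximum sum: 21

The maximum subarray is [10, 6, 4, -4, 3, 2] with sum 21. This subarray runs from index 0 to index 5.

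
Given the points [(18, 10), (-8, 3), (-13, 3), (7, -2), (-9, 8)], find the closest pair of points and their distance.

Computing all pairwise distances among 5 points:

d((18, 10), (-8, 3)) = 26.9258
d((18, 10), (-13, 3)) = 31.7805
d((18, 10), (7, -2)) = 16.2788
d((18, 10), (-9, 8)) = 27.074
d((-8, 3), (-13, 3)) = 5.0 <-- minimum
d((-8, 3), (7, -2)) = 15.8114
d((-8, 3), (-9, 8)) = 5.099
d((-13, 3), (7, -2)) = 20.6155
d((-13, 3), (-9, 8)) = 6.4031
d((7, -2), (-9, 8)) = 18.868

Closest pair: (-8, 3) and (-13, 3) with distance 5.0

The closest pair is (-8, 3) and (-13, 3) with Euclidean distance 5.0. For 5 points, brute-force pairwise comparison is shown above. For large n, the divide-and-conquer algorithm (sort by x, recurse on halves, check the dividing strip) achieves O(n log n).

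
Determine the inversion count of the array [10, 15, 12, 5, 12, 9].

Finding inversions in [10, 15, 12, 5, 12, 9]:

(0, 3): arr[0]=10 > arr[3]=5
(0, 5): arr[0]=10 > arr[5]=9
(1, 2): arr[1]=15 > arr[2]=12
(1, 3): arr[1]=15 > arr[3]=5
(1, 4): arr[1]=15 > arr[4]=12
(1, 5): arr[1]=15 > arr[5]=9
(2, 3): arr[2]=12 > arr[3]=5
(2, 5): arr[2]=12 > arr[5]=9
(4, 5): arr[4]=12 > arr[5]=9

Total inversions: 9

The array has 9 inversion(s): (0,3), (0,5), (1,2), (1,3), (1,4), (1,5), (2,3), (2,5), (4,5). Each pair (i,j) satisfies i < j and arr[i] > arr[j].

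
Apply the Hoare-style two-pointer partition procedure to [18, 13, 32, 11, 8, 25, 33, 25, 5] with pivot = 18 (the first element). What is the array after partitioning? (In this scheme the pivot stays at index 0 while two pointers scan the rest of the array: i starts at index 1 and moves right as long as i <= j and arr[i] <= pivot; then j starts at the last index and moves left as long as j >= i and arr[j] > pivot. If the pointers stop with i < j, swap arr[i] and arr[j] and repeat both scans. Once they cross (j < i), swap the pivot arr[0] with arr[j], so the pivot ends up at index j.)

Hoare-style two-pointer partition with pivot = 18:

Initial array: [18, 13, 32, 11, 8, 25, 33, 25, 5]

Pointers start at i = 1, j = 8.
i stops at index 2 (arr[2]=32 > 18), j stops at index 8 (arr[8]=5 <= 18): swap arr[2] and arr[8], array becomes [18, 13, 5, 11, 8, 25, 33, 25, 32]
i ends at 5, j ends at 4: the pointers have crossed (j < i), so scanning stops.

Swap pivot arr[0] with arr[4] to place pivot at position 4: [8, 13, 5, 11, 18, 25, 33, 25, 32]
Pivot position: 4

After partitioning with pivot 18, the array becomes [8, 13, 5, 11, 18, 25, 33, 25, 32]. The pivot is placed at index 4. All elements to the left of the pivot are <= 18, and all elements to the right are > 18.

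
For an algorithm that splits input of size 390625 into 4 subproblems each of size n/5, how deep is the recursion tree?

For divide and conquer with division factor 5:

Problem sizes at each level:
Level 0: 390625
Level 1: 78125
Level 2: 15625
Level 3: 3125
Level 4: 625
Level 5: 125
Level 6: 25
Level 7: 5
Level 8: 1

The root is level 0 and the size-1 base case is level 8 (the tree spans levels 0 through 8, i.e. 9 levels counting the root), so the depth is the number of divisions: log_5(390625) = 8

The recursion tree depth is log_5(390625) = 8. At each level, the problem size is divided by 5, so it takes 8 divisions to reduce to a base case of size 1. The algorithm makes 4 recursive calls at each level.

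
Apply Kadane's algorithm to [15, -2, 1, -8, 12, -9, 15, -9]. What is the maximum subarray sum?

Using Kadane's algorithm on [15, -2, 1, -8, 12, -9, 15, -9]:

Scanning through the array:
Position 1 (value -2): max_ending_here = 13, max_so_far = 15
Position 2 (value 1): max_ending_here = 14, max_so_far = 15
Position 3 (value -8): max_ending_here = 6, max_so_far = 15
Position 4 (value 12): max_ending_here = 18, max_so_far = 18
Position 5 (value -9): max_ending_here = 9, max_so_far = 18
Position 6 (value 15): max_ending_here = 24, max_so_far = 24
Position 7 (value -9): max_ending_here = 15, max_so_far = 24

Maximum subarray: [15, -2, 1, -8, 12, -9, 15]
Maximum sum: 24

The maximum subarray is [15, -2, 1, -8, 12, -9, 15] with sum 24. This subarray runs from index 0 to index 6.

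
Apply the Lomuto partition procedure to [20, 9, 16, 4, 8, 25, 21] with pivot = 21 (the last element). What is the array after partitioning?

Lomuto partition with pivot = 21:

Initial array: [20, 9, 16, 4, 8, 25, 21]

arr[0]=20 <= 21: swap with position 0, array becomes [20, 9, 16, 4, 8, 25, 21]
arr[1]=9 <= 21: swap with position 1, array becomes [20, 9, 16, 4, 8, 25, 21]
arr[2]=16 <= 21: swap with position 2, array becomes [20, 9, 16, 4, 8, 25, 21]
arr[3]=4 <= 21: swap with position 3, array becomes [20, 9, 16, 4, 8, 25, 21]
arr[4]=8 <= 21: swap with position 4, array becomes [20, 9, 16, 4, 8, 25, 21]
arr[5]=25 > 21: no swap

Place pivot at position 5: [20, 9, 16, 4, 8, 21, 25]
Pivot position: 5

After partitioning with pivot 21, the array becomes [20, 9, 16, 4, 8, 21, 25]. The pivot is placed at index 5. All elements to the left of the pivot are <= 21, and all elements to the right are > 21.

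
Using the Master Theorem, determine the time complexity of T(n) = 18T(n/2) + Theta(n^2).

Master Theorem for T(n) = 18T(n/2) + O(n^2):

a = 18, b = 2, c = 2
log_b(a) = log_2(18) = 4.1699

Case 1: c = 2 < log_2(18) = 4.1699
T(n) = O(n^(log_2 18))

For T(n) = 18T(n/2) + O(n^2): log_2(18) = 4.1699. This is Case 1 of the Master Theorem (c < log_b(a), work dominated by leaves), giving O(n^(log_2 18)).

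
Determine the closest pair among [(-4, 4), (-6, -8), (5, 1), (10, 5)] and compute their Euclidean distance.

Computing all pairwise distances among 4 points:

d((-4, 4), (-6, -8)) = 12.1655
d((-4, 4), (5, 1)) = 9.4868
d((-4, 4), (10, 5)) = 14.0357
d((-6, -8), (5, 1)) = 14.2127
d((-6, -8), (10, 5)) = 20.6155
d((5, 1), (10, 5)) = 6.4031 <-- minimum

Closest pair: (5, 1) and (10, 5) with distance 6.4031

The closest pair is (5, 1) and (10, 5) with Euclidean distance 6.4031. For 4 points, brute-force pairwise comparison is shown above. For large n, the divide-and-conquer algorithm (sort by x, recurse on halves, check the dividing strip) achieves O(n log n).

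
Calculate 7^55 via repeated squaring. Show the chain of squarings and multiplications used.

Computing 7^55 by squaring (build up from 7^1; each line after the first costs one multiplication):

7^1 = 7
7^2 = (7^1)^2 = 7^2 = 49
7^3 = 7 * 7^2 = 7 * 49 = 343
7^6 = (7^3)^2 = 343^2 = 117649
7^12 = (7^6)^2 = 117649^2 = 13841287201
7^13 = 7 * 7^12 = 7 * 13841287201 = 96889010407
7^26 = (7^13)^2 = 96889010407^2 = 9387480337647754305649
7^27 = 7 * 7^26 = 7 * 9387480337647754305649 = 65712362363534280139543
7^54 = (7^27)^2 = 65712362363534280139543^2 = 4318114567396436564035293097707728087552248849
7^55 = 7 * 7^54 = 7 * 4318114567396436564035293097707728087552248849 = 30226801971775055948247051683954096612865741943

Result: 30226801971775055948247051683954096612865741943
Multiplications needed: 9 (9 lines after 7^1)

7^55 = 30226801971775055948247051683954096612865741943. Using exponentiation by squaring, this requires 9 multiplications. The key idea: if the exponent is even, square the half-power; if odd, multiply by the base once.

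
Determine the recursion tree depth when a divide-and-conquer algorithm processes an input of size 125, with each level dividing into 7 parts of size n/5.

For divide and conquer with division factor 5:

Problem sizes at each level:
Level 0: 125
Level 1: 25
Level 2: 5
Level 3: 1

The root is level 0 and the size-1 base case is level 3 (the tree spans levels 0 through 3, i.e. 4 levels counting the root), so the depth is the number of divisions: log_5(125) = 3

The recursion tree depth is log_5(125) = 3. At each level, the problem size is divided by 5, so it takes 3 divisions to reduce to a base case of size 1. The algorithm makes 7 recursive calls at each level.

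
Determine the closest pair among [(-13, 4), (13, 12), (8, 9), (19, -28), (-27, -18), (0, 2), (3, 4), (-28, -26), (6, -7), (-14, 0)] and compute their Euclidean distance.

Computing all pairwise distances among 10 points:

d((-13, 4), (13, 12)) = 27.2029
d((-13, 4), (8, 9)) = 21.587
d((-13, 4), (19, -28)) = 45.2548
d((-13, 4), (-27, -18)) = 26.0768
d((-13, 4), (0, 2)) = 13.1529
d((-13, 4), (3, 4)) = 16.0
d((-13, 4), (-28, -26)) = 33.541
d((-13, 4), (6, -7)) = 21.9545
d((-13, 4), (-14, 0)) = 4.1231
d((13, 12), (8, 9)) = 5.831
d((13, 12), (19, -28)) = 40.4475
d((13, 12), (-27, -18)) = 50.0
d((13, 12), (0, 2)) = 16.4012
d((13, 12), (3, 4)) = 12.8062
d((13, 12), (-28, -26)) = 55.9017
d((13, 12), (6, -7)) = 20.2485
d((13, 12), (-14, 0)) = 29.5466
d((8, 9), (19, -28)) = 38.6005
d((8, 9), (-27, -18)) = 44.2041
d((8, 9), (0, 2)) = 10.6301
d((8, 9), (3, 4)) = 7.0711
d((8, 9), (-28, -26)) = 50.2096
d((8, 9), (6, -7)) = 16.1245
d((8, 9), (-14, 0)) = 23.7697
d((19, -28), (-27, -18)) = 47.0744
d((19, -28), (0, 2)) = 35.5106
d((19, -28), (3, 4)) = 35.7771
d((19, -28), (-28, -26)) = 47.0425
d((19, -28), (6, -7)) = 24.6982
d((19, -28), (-14, 0)) = 43.2782
d((-27, -18), (0, 2)) = 33.6006
d((-27, -18), (3, 4)) = 37.2022
d((-27, -18), (-28, -26)) = 8.0623
d((-27, -18), (6, -7)) = 34.7851
d((-27, -18), (-14, 0)) = 22.2036
d((0, 2), (3, 4)) = 3.6056 <-- minimum
d((0, 2), (-28, -26)) = 39.598
d((0, 2), (6, -7)) = 10.8167
d((0, 2), (-14, 0)) = 14.1421
d((3, 4), (-28, -26)) = 43.1393
d((3, 4), (6, -7)) = 11.4018
d((3, 4), (-14, 0)) = 17.4642
d((-28, -26), (6, -7)) = 38.9487
d((-28, -26), (-14, 0)) = 29.5296
d((6, -7), (-14, 0)) = 21.1896

Closest pair: (0, 2) and (3, 4) with distance 3.6056

The closest pair is (0, 2) and (3, 4) with Euclidean distance 3.6056. For 10 points, brute-force pairwise comparison is shown above. For large n, the divide-and-conquer algorithm (sort by x, recurse on halves, check the dividing strip) achieves O(n log n).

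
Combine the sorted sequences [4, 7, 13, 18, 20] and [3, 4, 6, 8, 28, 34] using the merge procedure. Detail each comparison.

Merging process:

Compare 4 vs 3: take 3 from right. Merged: [3]
Compare 4 vs 4: take 4 from left. Merged: [3, 4]
Compare 7 vs 4: take 4 from right. Merged: [3, 4, 4]
Compare 7 vs 6: take 6 from right. Merged: [3, 4, 4, 6]
Compare 7 vs 8: take 7 from left. Merged: [3, 4, 4, 6, 7]
Compare 13 vs 8: take 8 from right. Merged: [3, 4, 4, 6, 7, 8]
Compare 13 vs 28: take 13 from left. Merged: [3, 4, 4, 6, 7, 8, 13]
Compare 18 vs 28: take 18 from left. Merged: [3, 4, 4, 6, 7, 8, 13, 18]
Compare 20 vs 28: take 20 from left. Merged: [3, 4, 4, 6, 7, 8, 13, 18, 20]
Append remaining from right: [28, 34]. Merged: [3, 4, 4, 6, 7, 8, 13, 18, 20, 28, 34]

Final merged array: [3, 4, 4, 6, 7, 8, 13, 18, 20, 28, 34]
Total comparisons: 9

The merged array is [3, 4, 4, 6, 7, 8, 13, 18, 20, 28, 34], requiring 9 comparisons. The merge step runs in O(n) time where n is the total number of elements.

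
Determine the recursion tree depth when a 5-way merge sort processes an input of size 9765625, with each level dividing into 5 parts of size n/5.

For divide and conquer with division factor 5:

Problem sizes at each level:
Level 0: 9765625
Level 1: 1953125
Level 2: 390625
Level 3: 78125
Level 4: 15625
Level 5: 3125
Level 6: 625
Level 7: 125
Level 8: 25
Level 9: 5
Level 10: 1

The root is level 0 and the size-1 base case is level 10 (the tree spans levels 0 through 10, i.e. 11 levels counting the root), so the depth is the number of divisions: log_5(9765625) = 10

The recursion tree depth is log_5(9765625) = 10. At each level, the problem size is divided by 5, so it takes 10 divisions to reduce to a base case of size 1. The algorithm makes 5 recursive calls at each level.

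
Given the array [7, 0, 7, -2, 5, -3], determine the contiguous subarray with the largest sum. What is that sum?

Using Kadane's algorithm on [7, 0, 7, -2, 5, -3]:

Scanning through the array:
Position 1 (value 0): max_ending_here = 7, max_so_far = 7
Position 2 (value 7): max_ending_here = 14, max_so_far = 14
Position 3 (value -2): max_ending_here = 12, max_so_far = 14
Position 4 (value 5): max_ending_here = 17, max_so_far = 17
Position 5 (value -3): max_ending_here = 14, max_so_far = 17

Maximum subarray: [7, 0, 7, -2, 5]
Maximum sum: 17

The maximum subarray is [7, 0, 7, -2, 5] with sum 17. This subarray runs from index 0 to index 4.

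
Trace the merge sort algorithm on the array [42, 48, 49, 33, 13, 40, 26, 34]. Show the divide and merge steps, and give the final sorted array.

Merge sort trace:

Split: [42, 48, 49, 33, 13, 40, 26, 34] -> [42, 48, 49, 33] and [13, 40, 26, 34]
  Split: [42, 48, 49, 33] -> [42, 48] and [49, 33]
    Split: [42, 48] -> [42] and [48]
    Merge: [42] + [48] -> [42, 48]
    Split: [49, 33] -> [49] and [33]
    Merge: [49] + [33] -> [33, 49]
  Merge: [42, 48] + [33, 49] -> [33, 42, 48, 49]
  Split: [13, 40, 26, 34] -> [13, 40] and [26, 34]
    Split: [13, 40] -> [13] and [40]
    Merge: [13] + [40] -> [13, 40]
    Split: [26, 34] -> [26] and [34]
    Merge: [26] + [34] -> [26, 34]
  Merge: [13, 40] + [26, 34] -> [13, 26, 34, 40]
Merge: [33, 42, 48, 49] + [13, 26, 34, 40] -> [13, 26, 33, 34, 40, 42, 48, 49]

Final sorted array: [13, 26, 33, 34, 40, 42, 48, 49]

The merge sort proceeds by recursively splitting the array and merging sorted halves.
After all merges, the sorted array is [13, 26, 33, 34, 40, 42, 48, 49].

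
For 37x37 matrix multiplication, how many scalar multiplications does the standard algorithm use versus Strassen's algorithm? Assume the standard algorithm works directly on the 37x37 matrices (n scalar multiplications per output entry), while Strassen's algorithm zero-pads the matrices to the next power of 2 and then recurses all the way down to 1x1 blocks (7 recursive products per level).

Matrix multiplication for 37x37 matrices:

Strassen's algorithm requires power-of-2 dimensions. Pad 37x37 to 64x64 (next power of 2).

Standard algorithm: 37^3 = 50653 multiplications
Strassen's algorithm: 7^(log2(64)) = 7^6 = 117649 multiplications
Difference: 50653 - 117649 = -66996 (Strassen uses MORE here due to padding overhead — for small or just-over-power-of-2 n, padding can outweigh the per-level savings)

Standard: 50653 multiplications (37^3). Strassen: 117649 multiplications (7^6, after padding to 64x64). Strassen reduces 8 recursive multiplications to 7 at each level.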